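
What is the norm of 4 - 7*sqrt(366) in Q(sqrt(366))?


N(a + b*sqrt(d)) = a^2 - d*b^2
= (4)^2 - (366)*(-7)^2
= 16 - 17934
= -17918

-17918


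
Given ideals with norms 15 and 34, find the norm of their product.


N(IJ) = N(I) * N(J)
= 15 * 34
= 510

510


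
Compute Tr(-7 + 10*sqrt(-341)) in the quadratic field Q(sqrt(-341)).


Tr(a + b*sqrt(d)) = (a + b*sqrt(d)) + (a - b*sqrt(d)) = 2a
= 2 * (-7)
= -14

-14


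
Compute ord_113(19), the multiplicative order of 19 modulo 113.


We want ord_113(19), the smallest k >= 1 with 19^k = 1 mod 113.
n = 113 = 113, phi(113) = 112; the order divides phi(n).
Divisors of 112: 1, 2, 4, 7, 8, 14, 16, 28, 56, 112
Repeated squaring mod 113: 19^1 = 19, 19^2 = 22, 19^4 = 32, 19^8 = 7, 19^16 = 49, 19^32 = 28, 19^64 = 106
Test divisors in increasing order:
  k=1: 19^1 = 19 mod 113
  k=2: 19^2 = 22 mod 113
  k=4: 19^4 = 32 mod 113
  k=7: 19^7 = 32 * 22 * 19 = 42 mod 113
  k=8: 19^8 = 7 mod 113
  k=14: 19^14 = 7 * 32 * 22 = 69 mod 113
  k=16: 19^16 = 49 mod 113
  k=28: 19^28 = 49 * 7 * 32 = 15 mod 113
  k=56: 19^56 = 28 * 49 * 7 = 112 mod 113
  k=112: 19^112 = 106 * 28 * 49 = 1 mod 113  <- first divisor giving 1
Order = 112

112


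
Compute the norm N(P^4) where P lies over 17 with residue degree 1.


N(P^a) = p^(a*f)
= 17^(4*1)
= 17^4
= 83521

83521


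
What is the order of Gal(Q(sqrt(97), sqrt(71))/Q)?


The 2 square roots of distinct primes are multiplicatively independent over Q,
so [K:Q] = 2^2 and Gal(K/Q) is isomorphic to (Z/2Z)^2.
|Gal| = 2^2 = 4

4


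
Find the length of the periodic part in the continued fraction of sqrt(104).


Run the CF algorithm for sqrt(104).
a_0 = floor(sqrt(104)) = 10; set m_0=0, q_0=1.
Recurrence: m' = q*a - m,  q' = (d - m'^2)/q,  a' = floor((a_0 + m')/q').
  step 1: m=10, q=4, a=5
  step 2: m=10, q=1, a=20
a_2 = 2*a_0 = 20, so the period closes here.
sqrt(104) = [10; 5, 20]
Period length = 2

2


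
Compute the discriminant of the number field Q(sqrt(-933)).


For K = Q(sqrt(d)) with d squarefree: disc(K) = d if d = 1 mod 4, and disc(K) = 4d if d = 2 or 3 mod 4.
Here d = -933, and d mod 4 = 3.
d = 3 mod 4, not 1 (O_K = Z[sqrt(d)]), so disc(K) = 4d = 4 * (-933) = -3732

-3732


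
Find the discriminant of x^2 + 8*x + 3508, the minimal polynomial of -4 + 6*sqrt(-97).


The element -4 + 6*sqrt(-97) has minimal polynomial:
x^2 + 8*x + 3508
Discriminant = (8)^2 - 4*(3508)
= 64 - 14032
= -13968

-13968


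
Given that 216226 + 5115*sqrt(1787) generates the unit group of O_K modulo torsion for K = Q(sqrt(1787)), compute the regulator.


epsilon = 216226 + 5115*sqrt(1787)
= 432452.0000
R = ln(432452.0000)
= 12.9772

12.9772


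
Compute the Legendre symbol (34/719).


p = 719 is prime, so compute (34/719) with the reciprocity algorithm (Jacobi-symbol steps: pull out 2s via (2/n), flip via reciprocity, reduce):
  pull out 2: (2/719) = +1  (since 719 mod 8 = 7)
  reciprocity: (17/719) -> +(719/17)
  reduce: (5/17)
  reciprocity: (5/17) -> +(17/5)
  reduce: (2/5)
  pull out 2: (2/5) = -1  (since 5 mod 8 = 5)
  (1/5) = 1
Product of signs = -1
(34/719) = -1

-1


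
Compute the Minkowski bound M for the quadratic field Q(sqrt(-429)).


d = -429, d mod 4 = 3, so disc(K) = 4d = -1716; |disc(K)| = 1716
Imaginary quadratic field, so n = 2, s = r2 = 1, r1 = 0
M = (n!/n^n) * (4/pi)^s * sqrt(|disc(K)|) = (2!/2^2) * (4/pi)^1 * sqrt(1716)
= 0.5 * 1.273240 * 41.424630
= 26.3717

26.3717


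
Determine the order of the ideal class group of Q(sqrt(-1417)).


K = Q(sqrt(-1417)). d mod 4 = 3, so D = disc(K) = 4d = -5668
h(K) equals the number of primitive reduced positive-definite forms (a, b, c) = a*x^2 + b*x*y + c*y^2 with b^2 - 4ac = D,
where reduced means |b| <= a <= c, with b >= 0 whenever |b| = a or a = c, and primitive means gcd(a, b, c) = 1.
Reduced forces 3a^2 <= |D| = 5668, so 1 <= a <= 43; b must have the parity of D, and c = (b^2 - D)/(4a) must be an integer >= a.
Enumerate a = 1..43, b in [-a, a]:
  a=1: (1, 0, 1417)  [1]
  a=2: (2, 2, 709)  [1]
  a=3..6: none
  a=7: (7, -4, 203), (7, 4, 203)  [2]
  a=8..12: none
  a=13: (13, 0, 109)  [1]
  a=14: (14, -10, 103), (14, 10, 103)  [2]
  a=15..22: none
  a=23: (23, -6, 62), (23, 6, 62)  [2]
  a=24..25: none
  a=26: (26, 26, 61)  [1]
  a=27..28: none
  a=29: (29, -4, 49), (29, 4, 49)  [2]
  a=30: none
  a=31: (31, -6, 46), (31, 6, 46)  [2]
  a=32..36: none
  a=37: (37, -20, 41), (37, 20, 41)  [2]
  a=38..43: none
Total reduced forms: 1 + 1 + 2 + 1 + 2 + 2 + 1 + 2 + 2 + 2 = 16
h = 16

16


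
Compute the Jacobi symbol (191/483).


Compute (191/483) via quadratic reciprocity:
  reciprocity: (191/483) -> -(483/191)
  reduce: (101/191)
  reciprocity: (101/191) -> +(191/101)
  reduce: (90/101)
  pull out 2: (2/101) = -1  (since 101 mod 8 = 5)
  reciprocity: (45/101) -> +(101/45)
  reduce: (11/45)
  reciprocity: (11/45) -> +(45/11)
  reduce: (1/11)
  (1/11) = 1
Product of signs = 1

1


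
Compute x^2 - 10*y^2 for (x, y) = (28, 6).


x^2 - d*y^2
= 28^2 - 10*6^2
= 784 - 360
= 424

424


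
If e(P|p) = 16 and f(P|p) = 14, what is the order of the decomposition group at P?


|D_P| = e * f
= 16 * 14
= 224

224


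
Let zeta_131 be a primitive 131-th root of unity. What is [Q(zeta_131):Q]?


The degree equals Euler's totient phi(131).
131 = 131
phi(131) = 130

130


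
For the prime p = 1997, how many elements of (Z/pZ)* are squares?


For prime p, the number of non-zero quadratic residues is (p-1)/2.
= (1997-1)/2
= 998

998


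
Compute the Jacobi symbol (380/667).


Compute (380/667) via quadratic reciprocity:
  pull out 2: (2/667) = -1  (since 667 mod 8 = 3)
  pull out 2: (2/667) = -1  (since 667 mod 8 = 3)
  reciprocity: (95/667) -> -(667/95)
  reduce: (2/95)
  pull out 2: (2/95) = +1  (since 95 mod 8 = 7)
  (1/95) = 1
Product of signs = -1

-1


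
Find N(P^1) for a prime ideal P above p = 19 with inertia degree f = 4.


N(P^a) = p^(a*f)
= 19^(1*4)
= 19^4
= 130321

130321


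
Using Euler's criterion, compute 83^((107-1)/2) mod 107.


p = 107 is prime and the exponent is (p-1)/2 = 53, so by Euler's criterion 83^53 = (83/107) = +1 or -1 mod 107.
Compute by square-and-multiply:
  53 = 32 + 16 + 4 + 1 (binary 110101)
  Repeated squaring mod 107: 83^1 = 83, 83^2 = 41, 83^4 = 76, 83^8 = 105, 83^16 = 4, 83^32 = 16
  83^53 = 83^32 * 83^16 * 83^4 * 83^1 = 16 * 4 * 76 * 83 mod 107
    16 * 4 = 64 = 64 mod 107
    64 * 76 = 4864 = 49 mod 107
    49 * 83 = 4067 = 1 mod 107
  83^53 = 1 mod 107
Result 1: 83 is a quadratic residue mod 107.
83^53 mod 107 = 1

1


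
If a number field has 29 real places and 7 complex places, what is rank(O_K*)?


By Dirichlet's unit theorem:
rank = r1 + r2 - 1
= 29 + 7 - 1
= 35

35


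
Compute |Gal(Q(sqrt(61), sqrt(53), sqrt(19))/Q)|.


The 3 square roots of distinct primes are multiplicatively independent over Q,
so [K:Q] = 2^3 and Gal(K/Q) is isomorphic to (Z/2Z)^3.
|Gal| = 2^3 = 8

8


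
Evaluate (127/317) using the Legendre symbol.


p = 317 is prime, so compute (127/317) with the reciprocity algorithm (Jacobi-symbol steps: pull out 2s via (2/n), flip via reciprocity, reduce):
  reciprocity: (127/317) -> +(317/127)
  reduce: (63/127)
  reciprocity: (63/127) -> -(127/63)
  reduce: (1/63)
  (1/63) = 1
Product of signs = -1
(127/317) = -1

-1


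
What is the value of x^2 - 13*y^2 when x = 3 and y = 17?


x^2 - d*y^2
= 3^2 - 13*17^2
= 9 - 3757
= -3748

-3748


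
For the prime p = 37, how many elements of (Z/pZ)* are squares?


For prime p, the number of non-zero quadratic residues is (p-1)/2.
= (37-1)/2
= 18

18


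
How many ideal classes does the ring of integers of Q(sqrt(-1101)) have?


K = Q(sqrt(-1101)). d mod 4 = 3, so D = disc(K) = 4d = -4404
h(K) equals the number of primitive reduced positive-definite forms (a, b, c) = a*x^2 + b*x*y + c*y^2 with b^2 - 4ac = D,
where reduced means |b| <= a <= c, with b >= 0 whenever |b| = a or a = c, and primitive means gcd(a, b, c) = 1.
Reduced forces 3a^2 <= |D| = 4404, so 1 <= a <= 38; b must have the parity of D, and c = (b^2 - D)/(4a) must be an integer >= a.
Enumerate a = 1..38, b in [-a, a]:
  a=1: (1, 0, 1101)  [1]
  a=2: (2, 2, 551)  [1]
  a=3: (3, 0, 367)  [1]
  a=4: none
  a=5: (5, -4, 221), (5, 4, 221)  [2]
  a=6: (6, 6, 185)  [1]
  a=7..9: none
  a=10: (10, -6, 111), (10, 6, 111)  [2]
  a=11..12: none
  a=13: (13, -4, 85), (13, 4, 85)  [2]
  a=14: none
  a=15: (15, -6, 74), (15, 6, 74)  [2]
  a=16: none
  a=17: (17, -4, 65), (17, 4, 65)  [2]
  a=18: none
  a=19: (19, -2, 58), (19, 2, 58)  [2]
  a=20..22: none
  a=23: (23, -14, 50), (23, 14, 50)  [2]
  a=24: none
  a=25: (25, -14, 46), (25, 14, 46)  [2]
  a=26: (26, -22, 47), (26, 22, 47)  [2]
  a=27..28: none
  a=29: (29, -2, 38), (29, 2, 38)  [2]
  a=30: (30, -6, 37), (30, 6, 37)  [2]
  a=31..33: none
  a=34: (34, -30, 39), (34, 30, 39)  [2]
  a=35..38: none
Total reduced forms: 1 + 1 + 1 + 2 + 1 + 2 + 2 + 2 + 2 + 2 + 2 + 2 + 2 + 2 + 2 + 2 = 28
h = 28

28


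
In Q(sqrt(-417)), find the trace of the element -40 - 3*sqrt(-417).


Tr(a + b*sqrt(d)) = (a + b*sqrt(d)) + (a - b*sqrt(d)) = 2a
= 2 * (-40)
= -80

-80


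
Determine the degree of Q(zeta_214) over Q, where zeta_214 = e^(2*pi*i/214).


The degree equals Euler's totient phi(214).
214 = 2 * 107
phi(214) = 106

106


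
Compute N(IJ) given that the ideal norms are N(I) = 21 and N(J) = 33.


N(IJ) = N(I) * N(J)
= 21 * 33
= 693

693


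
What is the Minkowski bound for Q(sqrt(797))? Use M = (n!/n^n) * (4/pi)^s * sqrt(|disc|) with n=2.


d = 797, d mod 4 = 1, so disc(K) = d = 797; |disc(K)| = 797
Real quadratic field, so n = 2, s = r2 = 0, r1 = 2
M = (n!/n^n) * (4/pi)^s * sqrt(|disc(K)|) = (2!/2^2) * (4/pi)^0 * sqrt(797)
= 0.5 * 1.000000 * 28.231188
= 14.1156

14.1156


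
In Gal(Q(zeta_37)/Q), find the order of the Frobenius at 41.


The Frobenius at p in Gal(Q(zeta_n)/Q) = (Z/nZ)* is the class of p, so its order is ord_37(41), the smallest k >= 1 with 41^k = 1 mod 37.
n = 37 = 37, phi(37) = 36; the order divides phi(n).
Divisors of 36: 1, 2, 3, 4, 6, 9, 12, 18, 36
Repeated squaring mod 37: 41^1 = 4, 41^2 = 16, 41^4 = 34, 41^8 = 9, 41^16 = 7, 41^32 = 12
Test divisors in increasing order:
  k=1: 41^1 = 4 mod 37
  k=2: 41^2 = 16 mod 37
  k=3: 41^3 = 16 * 4 = 27 mod 37
  k=4: 41^4 = 34 mod 37
  k=6: 41^6 = 34 * 16 = 26 mod 37
  k=9: 41^9 = 9 * 4 = 36 mod 37
  k=12: 41^12 = 9 * 34 = 10 mod 37
  k=18: 41^18 = 7 * 16 = 1 mod 37  <- first divisor giving 1
Order = 18

18


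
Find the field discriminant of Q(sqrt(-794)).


For K = Q(sqrt(d)) with d squarefree: disc(K) = d if d = 1 mod 4, and disc(K) = 4d if d = 2 or 3 mod 4.
Here d = -794, and d mod 4 = 2.
d = 2 mod 4, not 1 (O_K = Z[sqrt(d)]), so disc(K) = 4d = 4 * (-794) = -3176

-3176


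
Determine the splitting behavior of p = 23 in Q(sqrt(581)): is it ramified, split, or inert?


K = Q(sqrt(581)). Since d mod 4 = 1, disc(K) = 581.
Check p | disc: 581 mod 23 = 6.
p does not divide disc. Compute Legendre symbol (d/p):
6^((23-1)/2) mod 23 = 1
(d/p) = 1, so p splits: (p) = P*P' with e=1, f=1, g=2.
Therefore p is split.

split


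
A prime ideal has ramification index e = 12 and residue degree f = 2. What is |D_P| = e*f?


|D_P| = e * f
= 12 * 2
= 24

24


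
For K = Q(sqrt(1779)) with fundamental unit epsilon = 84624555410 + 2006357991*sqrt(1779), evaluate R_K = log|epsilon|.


epsilon = 84624555410 + 2006357991*sqrt(1779)
= 1.6925e+11
R = ln(1.6925e+11)
= 25.8546

25.8546


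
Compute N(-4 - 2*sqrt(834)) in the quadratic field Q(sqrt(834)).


N(a + b*sqrt(d)) = a^2 - d*b^2
= (-4)^2 - (834)*(-2)^2
= 16 - 3336
= -3320

-3320


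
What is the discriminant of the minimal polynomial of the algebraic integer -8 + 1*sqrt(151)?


The element -8 + 1*sqrt(151) has minimal polynomial:
x^2 + 16*x - 87
Discriminant = (16)^2 - 4*(-87)
= 256 + 348
= 604

604


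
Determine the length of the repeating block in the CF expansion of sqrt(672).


Run the CF algorithm for sqrt(672).
a_0 = floor(sqrt(672)) = 25; set m_0=0, q_0=1.
Recurrence: m' = q*a - m,  q' = (d - m'^2)/q,  a' = floor((a_0 + m')/q').
  step 1: m=25, q=47, a=1
  step 2: m=22, q=4, a=11
  step 3: m=22, q=47, a=1
  step 4: m=25, q=1, a=50
a_4 = 2*a_0 = 50, so the period closes here.
sqrt(672) = [25; 1, 11, 1, 50]
Period length = 4

4


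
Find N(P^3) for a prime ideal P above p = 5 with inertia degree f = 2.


N(P^a) = p^(a*f)
= 5^(3*2)
= 5^6
= 15625

15625


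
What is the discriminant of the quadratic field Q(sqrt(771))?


For K = Q(sqrt(d)) with d squarefree: disc(K) = d if d = 1 mod 4, and disc(K) = 4d if d = 2 or 3 mod 4.
Here d = 771, and d mod 4 = 3.
d = 3 mod 4, not 1 (O_K = Z[sqrt(d)]), so disc(K) = 4d = 4 * (771) = 3084

3084


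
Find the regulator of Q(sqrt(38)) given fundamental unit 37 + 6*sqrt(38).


epsilon = 37 + 6*sqrt(38)
= 73.9865
R = ln(73.9865)
= 4.3039

4.3039


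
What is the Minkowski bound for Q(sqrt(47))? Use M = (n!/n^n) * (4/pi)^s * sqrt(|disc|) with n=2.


d = 47, d mod 4 = 3, so disc(K) = 4d = 188; |disc(K)| = 188
Real quadratic field, so n = 2, s = r2 = 0, r1 = 2
M = (n!/n^n) * (4/pi)^s * sqrt(|disc(K)|) = (2!/2^2) * (4/pi)^0 * sqrt(188)
= 0.5 * 1.000000 * 13.711309
= 6.8557

6.8557


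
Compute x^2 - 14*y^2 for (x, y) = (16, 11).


x^2 - d*y^2
= 16^2 - 14*11^2
= 256 - 1694
= -1438

-1438


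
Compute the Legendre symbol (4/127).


p = 127 is prime, so compute (4/127) with the reciprocity algorithm (Jacobi-symbol steps: pull out 2s via (2/n), flip via reciprocity, reduce):
  pull out 2: (2/127) = +1  (since 127 mod 8 = 7)
  pull out 2: (2/127) = +1  (since 127 mod 8 = 7)
  (1/127) = 1
Product of signs = 1
(4/127) = 1

1


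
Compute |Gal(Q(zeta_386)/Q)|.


|Gal(Q(zeta_386)/Q)| = phi(386)
= 192

192


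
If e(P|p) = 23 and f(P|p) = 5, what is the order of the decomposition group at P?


|D_P| = e * f
= 23 * 5
= 115

115


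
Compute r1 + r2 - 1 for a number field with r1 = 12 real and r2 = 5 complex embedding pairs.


By Dirichlet's unit theorem:
rank = r1 + r2 - 1
= 12 + 5 - 1
= 16

16


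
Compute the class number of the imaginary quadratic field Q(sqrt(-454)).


K = Q(sqrt(-454)). d mod 4 = 2, so D = disc(K) = 4d = -1816
h(K) equals the number of primitive reduced positive-definite forms (a, b, c) = a*x^2 + b*x*y + c*y^2 with b^2 - 4ac = D,
where reduced means |b| <= a <= c, with b >= 0 whenever |b| = a or a = c, and primitive means gcd(a, b, c) = 1.
Reduced forces 3a^2 <= |D| = 1816, so 1 <= a <= 24; b must have the parity of D, and c = (b^2 - D)/(4a) must be an integer >= a.
Enumerate a = 1..24, b in [-a, a]:
  a=1: (1, 0, 454)  [1]
  a=2: (2, 0, 227)  [1]
  a=3..4: none
  a=5: (5, -2, 91), (5, 2, 91)  [2]
  a=6: none
  a=7: (7, -2, 65), (7, 2, 65)  [2]
  a=8..9: none
  a=10: (10, -8, 47), (10, 8, 47)  [2]
  a=11..12: none
  a=13: (13, -2, 35), (13, 2, 35)  [2]
  a=14: (14, -12, 35), (14, 12, 35)  [2]
  a=15..22: none
  a=23: (23, -22, 25), (23, 22, 25)  [2]
  a=24: none
Total reduced forms: 1 + 1 + 2 + 2 + 2 + 2 + 2 + 2 = 14
h = 14

14


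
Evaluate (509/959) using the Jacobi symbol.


Compute (509/959) via quadratic reciprocity:
  reciprocity: (509/959) -> +(959/509)
  reduce: (450/509)
  pull out 2: (2/509) = -1  (since 509 mod 8 = 5)
  reciprocity: (225/509) -> +(509/225)
  reduce: (59/225)
  reciprocity: (59/225) -> +(225/59)
  reduce: (48/59)
  pull out 2: (2/59) = -1  (since 59 mod 8 = 3)
  pull out 2: (2/59) = -1  (since 59 mod 8 = 3)
  pull out 2: (2/59) = -1  (since 59 mod 8 = 3)
  pull out 2: (2/59) = -1  (since 59 mod 8 = 3)
  reciprocity: (3/59) -> -(59/3)
  reduce: (2/3)
  pull out 2: (2/3) = -1  (since 3 mod 8 = 3)
  (1/3) = 1
Product of signs = -1

-1


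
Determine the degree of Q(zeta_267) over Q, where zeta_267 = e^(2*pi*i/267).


The degree equals Euler's totient phi(267).
267 = 3 * 89
phi(267) = 176

176


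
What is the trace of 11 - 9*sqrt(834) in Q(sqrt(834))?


Tr(a + b*sqrt(d)) = (a + b*sqrt(d)) + (a - b*sqrt(d)) = 2a
= 2 * (11)
= 22

22


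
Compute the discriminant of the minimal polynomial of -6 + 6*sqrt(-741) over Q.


The element -6 + 6*sqrt(-741) has minimal polynomial:
x^2 + 12*x + 26712
Discriminant = (12)^2 - 4*(26712)
= 144 - 106848
= -106704

-106704


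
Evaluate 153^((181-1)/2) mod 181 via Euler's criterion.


p = 181 is prime and the exponent is (p-1)/2 = 90, so by Euler's criterion 153^90 = (153/181) = +1 or -1 mod 181.
Compute by square-and-multiply:
  90 = 64 + 16 + 8 + 2 (binary 1011010)
  Repeated squaring mod 181: 153^1 = 153, 153^2 = 60, 153^4 = 161, 153^8 = 38, 153^16 = 177, 153^32 = 16, 153^64 = 75
  153^90 = 153^64 * 153^16 * 153^8 * 153^2 = 75 * 177 * 38 * 60 mod 181
    75 * 177 = 13275 = 62 mod 181
    62 * 38 = 2356 = 3 mod 181
    3 * 60 = 180 = 180 mod 181
  153^90 = 180 mod 181
Result 180 = p - 1 = -1 mod 181: 153 is a quadratic non-residue mod 181. As a residue in [0, p-1] the value is 180.
153^90 mod 181 = 180

180


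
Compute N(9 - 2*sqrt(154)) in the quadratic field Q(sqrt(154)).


N(a + b*sqrt(d)) = a^2 - d*b^2
= (9)^2 - (154)*(-2)^2
= 81 - 616
= -535

-535


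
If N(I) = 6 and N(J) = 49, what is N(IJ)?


N(IJ) = N(I) * N(J)
= 6 * 49
= 294

294


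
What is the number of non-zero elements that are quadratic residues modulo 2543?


For prime p, the number of non-zero quadratic residues is (p-1)/2.
= (2543-1)/2
= 1271

1271


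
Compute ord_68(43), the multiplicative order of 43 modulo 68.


We want ord_68(43), the smallest k >= 1 with 43^k = 1 mod 68.
n = 68 = 2^2 * 17, phi(68) = 32; the order divides phi(n).
Divisors of 32: 1, 2, 4, 8, 16, 32
Repeated squaring mod 68: 43^1 = 43, 43^2 = 13, 43^4 = 33, 43^8 = 1, 43^16 = 1, 43^32 = 1
Test divisors in increasing order:
  k=1: 43^1 = 43 mod 68
  k=2: 43^2 = 13 mod 68
  k=4: 43^4 = 33 mod 68
  k=8: 43^8 = 1 mod 68  <- first divisor giving 1
Order = 8

8


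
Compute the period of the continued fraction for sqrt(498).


Run the CF algorithm for sqrt(498).
a_0 = floor(sqrt(498)) = 22; set m_0=0, q_0=1.
Recurrence: m' = q*a - m,  q' = (d - m'^2)/q,  a' = floor((a_0 + m')/q').
  step 1: m=22, q=14, a=3
  step 2: m=20, q=7, a=6
  step 3: m=22, q=2, a=22
  step 4: m=22, q=7, a=6
  step 5: m=20, q=14, a=3
  step 6: m=22, q=1, a=44
a_6 = 2*a_0 = 44, so the period closes here.
sqrt(498) = [22; 3, 6, 22, 6, 3, 44]
Period length = 6

6


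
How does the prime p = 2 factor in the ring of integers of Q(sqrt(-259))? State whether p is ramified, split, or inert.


K = Q(sqrt(-259)). Since d mod 4 = 1, disc(K) = -259.
Check p | disc: -259 mod 2 = 1.
p=2 does not divide disc (d is 1 mod 4). 2 splits iff d = 1 mod 8.
d mod 8 = 5, so (d/2) = -1.
(d/p) = -1, so p is inert: (p) stays prime with e=1, f=2, g=1.
Therefore p is inert.

inert


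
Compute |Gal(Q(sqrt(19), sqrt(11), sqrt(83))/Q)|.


The 3 square roots of distinct primes are multiplicatively independent over Q,
so [K:Q] = 2^3 and Gal(K/Q) is isomorphic to (Z/2Z)^3.
|Gal| = 2^3 = 8

8


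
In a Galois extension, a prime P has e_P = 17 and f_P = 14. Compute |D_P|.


|D_P| = e * f
= 17 * 14
= 238

238


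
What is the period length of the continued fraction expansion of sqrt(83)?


Run the CF algorithm for sqrt(83).
a_0 = floor(sqrt(83)) = 9; set m_0=0, q_0=1.
Recurrence: m' = q*a - m,  q' = (d - m'^2)/q,  a' = floor((a_0 + m')/q').
  step 1: m=9, q=2, a=9
  step 2: m=9, q=1, a=18
a_2 = 2*a_0 = 18, so the period closes here.
sqrt(83) = [9; 9, 18]
Period length = 2

2


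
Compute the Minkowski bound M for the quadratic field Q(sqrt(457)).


d = 457, d mod 4 = 1, so disc(K) = d = 457; |disc(K)| = 457
Real quadratic field, so n = 2, s = r2 = 0, r1 = 2
M = (n!/n^n) * (4/pi)^s * sqrt(|disc(K)|) = (2!/2^2) * (4/pi)^0 * sqrt(457)
= 0.5 * 1.000000 * 21.377558
= 10.6888

10.6888


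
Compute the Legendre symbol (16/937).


p = 937 is prime, so compute (16/937) with the reciprocity algorithm (Jacobi-symbol steps: pull out 2s via (2/n), flip via reciprocity, reduce):
  pull out 2: (2/937) = +1  (since 937 mod 8 = 1)
  pull out 2: (2/937) = +1  (since 937 mod 8 = 1)
  pull out 2: (2/937) = +1  (since 937 mod 8 = 1)
  pull out 2: (2/937) = +1  (since 937 mod 8 = 1)
  (1/937) = 1
Product of signs = 1
(16/937) = 1

1


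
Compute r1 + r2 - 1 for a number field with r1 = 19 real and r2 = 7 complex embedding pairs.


By Dirichlet's unit theorem:
rank = r1 + r2 - 1
= 19 + 7 - 1
= 25

25


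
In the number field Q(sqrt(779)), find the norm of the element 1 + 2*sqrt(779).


N(a + b*sqrt(d)) = a^2 - d*b^2
= (1)^2 - (779)*(2)^2
= 1 - 3116
= -3115

-3115


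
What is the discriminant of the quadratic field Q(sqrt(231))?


For K = Q(sqrt(d)) with d squarefree: disc(K) = d if d = 1 mod 4, and disc(K) = 4d if d = 2 or 3 mod 4.
Here d = 231, and d mod 4 = 3.
d = 3 mod 4, not 1 (O_K = Z[sqrt(d)]), so disc(K) = 4d = 4 * (231) = 924

924


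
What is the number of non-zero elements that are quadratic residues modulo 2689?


For prime p, the number of non-zero quadratic residues is (p-1)/2.
= (2689-1)/2
= 1344

1344


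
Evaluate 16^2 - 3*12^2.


x^2 - d*y^2
= 16^2 - 3*12^2
= 256 - 432
= -176

-176


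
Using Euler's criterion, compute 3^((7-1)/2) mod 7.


p = 7 is prime and the exponent is (p-1)/2 = 3, so by Euler's criterion 3^3 = (3/7) = +1 or -1 mod 7.
Compute by square-and-multiply:
  3 = 2 + 1 (binary 11)
  Repeated squaring mod 7: 3^1 = 3, 3^2 = 2
  3^3 = 3^2 * 3^1 = 2 * 3 mod 7
    2 * 3 = 6 = 6 mod 7
  3^3 = 6 mod 7
Result 6 = p - 1 = -1 mod 7: 3 is a quadratic non-residue mod 7. As a residue in [0, p-1] the value is 6.
3^3 mod 7 = 6

6


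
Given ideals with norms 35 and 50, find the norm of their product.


N(IJ) = N(I) * N(J)
= 35 * 50
= 1750

1750


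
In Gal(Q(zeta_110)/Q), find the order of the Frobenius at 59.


The Frobenius at p in Gal(Q(zeta_n)/Q) = (Z/nZ)* is the class of p, so its order is ord_110(59), the smallest k >= 1 with 59^k = 1 mod 110.
n = 110 = 2 * 5 * 11, phi(110) = 40; the order divides phi(n).
Divisors of 40: 1, 2, 4, 5, 8, 10, 20, 40
Repeated squaring mod 110: 59^1 = 59, 59^2 = 71, 59^4 = 91, 59^8 = 31, 59^16 = 81, 59^32 = 71
Test divisors in increasing order:
  k=1: 59^1 = 59 mod 110
  k=2: 59^2 = 71 mod 110
  k=4: 59^4 = 91 mod 110
  k=5: 59^5 = 91 * 59 = 89 mod 110
  k=8: 59^8 = 31 mod 110
  k=10: 59^10 = 31 * 71 = 1 mod 110  <- first divisor giving 1
Order = 10

10


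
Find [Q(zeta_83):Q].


The degree equals Euler's totient phi(83).
83 = 83
phi(83) = 82

82


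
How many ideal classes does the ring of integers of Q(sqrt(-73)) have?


K = Q(sqrt(-73)). d mod 4 = 3, so D = disc(K) = 4d = -292
h(K) equals the number of primitive reduced positive-definite forms (a, b, c) = a*x^2 + b*x*y + c*y^2 with b^2 - 4ac = D,
where reduced means |b| <= a <= c, with b >= 0 whenever |b| = a or a = c, and primitive means gcd(a, b, c) = 1.
Reduced forces 3a^2 <= |D| = 292, so 1 <= a <= 9; b must have the parity of D, and c = (b^2 - D)/(4a) must be an integer >= a.
Enumerate a = 1..9, b in [-a, a]:
  a=1: (1, 0, 73)  [1]
  a=2: (2, 2, 37)  [1]
  a=3..6: none
  a=7: (7, -4, 11), (7, 4, 11)  [2]
  a=8..9: none
Total reduced forms: 1 + 1 + 2 = 4
h = 4

4


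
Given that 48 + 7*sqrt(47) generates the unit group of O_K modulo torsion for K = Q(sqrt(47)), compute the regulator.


epsilon = 48 + 7*sqrt(47)
= 95.9896
R = ln(95.9896)
= 4.5642

4.5642


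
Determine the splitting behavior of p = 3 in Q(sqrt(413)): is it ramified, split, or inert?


K = Q(sqrt(413)). Since d mod 4 = 1, disc(K) = 413.
Check p | disc: 413 mod 3 = 2.
p does not divide disc. Compute Legendre symbol (d/p):
2^((3-1)/2) mod 3 = -1
(d/p) = -1, so p is inert: (p) stays prime with e=1, f=2, g=1.
Therefore p is inert.

inert


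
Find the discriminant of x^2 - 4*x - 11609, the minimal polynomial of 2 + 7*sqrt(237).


The element 2 + 7*sqrt(237) has minimal polynomial:
x^2 - 4*x - 11609
Discriminant = (-4)^2 - 4*(-11609)
= 16 + 46436
= 46452

46452


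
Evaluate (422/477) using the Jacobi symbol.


Compute (422/477) via quadratic reciprocity:
  pull out 2: (2/477) = -1  (since 477 mod 8 = 5)
  reciprocity: (211/477) -> +(477/211)
  reduce: (55/211)
  reciprocity: (55/211) -> -(211/55)
  reduce: (46/55)
  pull out 2: (2/55) = +1  (since 55 mod 8 = 7)
  reciprocity: (23/55) -> -(55/23)
  reduce: (9/23)
  reciprocity: (9/23) -> +(23/9)
  reduce: (5/9)
  reciprocity: (5/9) -> +(9/5)
  reduce: (4/5)
  pull out 2: (2/5) = -1  (since 5 mod 8 = 5)
  pull out 2: (2/5) = -1  (since 5 mod 8 = 5)
  (1/5) = 1
Product of signs = -1

-1


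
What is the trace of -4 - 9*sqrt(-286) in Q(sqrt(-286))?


Tr(a + b*sqrt(d)) = (a + b*sqrt(d)) + (a - b*sqrt(d)) = 2a
= 2 * (-4)
= -8

-8


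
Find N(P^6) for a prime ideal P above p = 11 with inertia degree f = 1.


N(P^a) = p^(a*f)
= 11^(6*1)
= 11^6
= 1771561

1771561


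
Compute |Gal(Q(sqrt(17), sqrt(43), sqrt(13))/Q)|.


The 3 square roots of distinct primes are multiplicatively independent over Q,
so [K:Q] = 2^3 and Gal(K/Q) is isomorphic to (Z/2Z)^3.
|Gal| = 2^3 = 8

8


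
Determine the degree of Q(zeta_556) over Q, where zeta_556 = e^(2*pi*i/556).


The degree equals Euler's totient phi(556).
556 = 2^2 * 139
phi(556) = 276

276


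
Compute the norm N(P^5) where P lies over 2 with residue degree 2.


N(P^a) = p^(a*f)
= 2^(5*2)
= 2^10
= 1024

1024


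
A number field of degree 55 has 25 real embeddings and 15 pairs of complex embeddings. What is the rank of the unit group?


By Dirichlet's unit theorem:
rank = r1 + r2 - 1
= 25 + 15 - 1
= 39

39


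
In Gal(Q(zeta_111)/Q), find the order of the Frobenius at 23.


The Frobenius at p in Gal(Q(zeta_n)/Q) = (Z/nZ)* is the class of p, so its order is ord_111(23), the smallest k >= 1 with 23^k = 1 mod 111.
n = 111 = 3 * 37, phi(111) = 72; the order divides phi(n).
Divisors of 72: 1, 2, 3, 4, 6, 8, 9, 12, 18, 24, 36, 72
Repeated squaring mod 111: 23^1 = 23, 23^2 = 85, 23^4 = 10, 23^8 = 100, 23^16 = 10, 23^32 = 100, 23^64 = 10
Test divisors in increasing order:
  k=1: 23^1 = 23 mod 111
  k=2: 23^2 = 85 mod 111
  k=3: 23^3 = 85 * 23 = 68 mod 111
  k=4: 23^4 = 10 mod 111
  k=6: 23^6 = 10 * 85 = 73 mod 111
  k=8: 23^8 = 100 mod 111
  k=9: 23^9 = 100 * 23 = 80 mod 111
  k=12: 23^12 = 100 * 10 = 1 mod 111  <- first divisor giving 1
Order = 12

12


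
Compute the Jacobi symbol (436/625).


Compute (436/625) via quadratic reciprocity:
  pull out 2: (2/625) = +1  (since 625 mod 8 = 1)
  pull out 2: (2/625) = +1  (since 625 mod 8 = 1)
  reciprocity: (109/625) -> +(625/109)
  reduce: (80/109)
  pull out 2: (2/109) = -1  (since 109 mod 8 = 5)
  pull out 2: (2/109) = -1  (since 109 mod 8 = 5)
  pull out 2: (2/109) = -1  (since 109 mod 8 = 5)
  pull out 2: (2/109) = -1  (since 109 mod 8 = 5)
  reciprocity: (5/109) -> +(109/5)
  reduce: (4/5)
  pull out 2: (2/5) = -1  (since 5 mod 8 = 5)
  pull out 2: (2/5) = -1  (since 5 mod 8 = 5)
  (1/5) = 1
Product of signs = 1

1


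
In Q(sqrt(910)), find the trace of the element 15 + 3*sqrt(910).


Tr(a + b*sqrt(d)) = (a + b*sqrt(d)) + (a - b*sqrt(d)) = 2a
= 2 * (15)
= 30

30


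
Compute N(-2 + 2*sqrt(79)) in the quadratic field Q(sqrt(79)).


N(a + b*sqrt(d)) = a^2 - d*b^2
= (-2)^2 - (79)*(2)^2
= 4 - 316
= -312

-312


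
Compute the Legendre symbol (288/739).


p = 739 is prime, so compute (288/739) with the reciprocity algorithm (Jacobi-symbol steps: pull out 2s via (2/n), flip via reciprocity, reduce):
  pull out 2: (2/739) = -1  (since 739 mod 8 = 3)
  pull out 2: (2/739) = -1  (since 739 mod 8 = 3)
  pull out 2: (2/739) = -1  (since 739 mod 8 = 3)
  pull out 2: (2/739) = -1  (since 739 mod 8 = 3)
  pull out 2: (2/739) = -1  (since 739 mod 8 = 3)
  reciprocity: (9/739) -> +(739/9)
  reduce: (1/9)
  (1/9) = 1
Product of signs = -1
(288/739) = -1

-1


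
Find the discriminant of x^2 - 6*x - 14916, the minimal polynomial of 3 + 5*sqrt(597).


The element 3 + 5*sqrt(597) has minimal polynomial:
x^2 - 6*x - 14916
Discriminant = (-6)^2 - 4*(-14916)
= 36 + 59664
= 59700

59700


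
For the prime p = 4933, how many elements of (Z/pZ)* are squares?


For prime p, the number of non-zero quadratic residues is (p-1)/2.
= (4933-1)/2
= 2466

2466


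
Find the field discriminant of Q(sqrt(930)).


For K = Q(sqrt(d)) with d squarefree: disc(K) = d if d = 1 mod 4, and disc(K) = 4d if d = 2 or 3 mod 4.
Here d = 930, and d mod 4 = 2.
d = 2 mod 4, not 1 (O_K = Z[sqrt(d)]), so disc(K) = 4d = 4 * (930) = 3720

3720


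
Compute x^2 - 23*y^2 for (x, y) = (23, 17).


x^2 - d*y^2
= 23^2 - 23*17^2
= 529 - 6647
= -6118

-6118


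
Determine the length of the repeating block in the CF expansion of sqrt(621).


Run the CF algorithm for sqrt(621).
a_0 = floor(sqrt(621)) = 24; set m_0=0, q_0=1.
Recurrence: m' = q*a - m,  q' = (d - m'^2)/q,  a' = floor((a_0 + m')/q').
  step 1: m=24, q=45, a=1
  step 2: m=21, q=4, a=11
  step 3: m=23, q=23, a=2
  step 4: m=23, q=4, a=11
  step 5: m=21, q=45, a=1
  step 6: m=24, q=1, a=48
a_6 = 2*a_0 = 48, so the period closes here.
sqrt(621) = [24; 1, 11, 2, 11, 1, 48]
Period length = 6

6


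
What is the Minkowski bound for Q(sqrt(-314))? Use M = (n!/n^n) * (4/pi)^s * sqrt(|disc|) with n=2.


d = -314, d mod 4 = 2, so disc(K) = 4d = -1256; |disc(K)| = 1256
Imaginary quadratic field, so n = 2, s = r2 = 1, r1 = 0
M = (n!/n^n) * (4/pi)^s * sqrt(|disc(K)|) = (2!/2^2) * (4/pi)^1 * sqrt(1256)
= 0.5 * 1.273240 * 35.440090
= 22.5619

22.5619


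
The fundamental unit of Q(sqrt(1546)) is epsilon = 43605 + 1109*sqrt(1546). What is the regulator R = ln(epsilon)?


epsilon = 43605 + 1109*sqrt(1546)
= 87210.0000
R = ln(87210.0000)
= 11.3761

11.3761


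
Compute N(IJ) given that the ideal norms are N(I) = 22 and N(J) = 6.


N(IJ) = N(I) * N(J)
= 22 * 6
= 132

132


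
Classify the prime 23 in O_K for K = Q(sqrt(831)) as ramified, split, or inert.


K = Q(sqrt(831)). Since d mod 4 = 3, disc(K) = 3324.
Check p | disc: 3324 mod 23 = 12.
p does not divide disc. Compute Legendre symbol (d/p):
3^((23-1)/2) mod 23 = 1
(d/p) = 1, so p splits: (p) = P*P' with e=1, f=1, g=2.
Therefore p is split.

split


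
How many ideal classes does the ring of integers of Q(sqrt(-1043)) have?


K = Q(sqrt(-1043)). d mod 4 = 1, so D = disc(K) = d = -1043
h(K) equals the number of primitive reduced positive-definite forms (a, b, c) = a*x^2 + b*x*y + c*y^2 with b^2 - 4ac = D,
where reduced means |b| <= a <= c, with b >= 0 whenever |b| = a or a = c, and primitive means gcd(a, b, c) = 1.
Reduced forces 3a^2 <= |D| = 1043, so 1 <= a <= 18; b must have the parity of D, and c = (b^2 - D)/(4a) must be an integer >= a.
Enumerate a = 1..18, b in [-a, a]:
  a=1: (1, 1, 261)  [1]
  a=2: none
  a=3: (3, -1, 87), (3, 1, 87)  [2]
  a=4..6: none
  a=7: (7, 7, 39)  [1]
  a=8: none
  a=9: (9, -1, 29), (9, 1, 29)  [2]
  a=10..12: none
  a=13: (13, -7, 21), (13, 7, 21)  [2]
  a=14..18: none
Total reduced forms: 1 + 2 + 1 + 2 + 2 = 8
h = 8

8


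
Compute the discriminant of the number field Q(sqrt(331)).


For K = Q(sqrt(d)) with d squarefree: disc(K) = d if d = 1 mod 4, and disc(K) = 4d if d = 2 or 3 mod 4.
Here d = 331, and d mod 4 = 3.
d = 3 mod 4, not 1 (O_K = Z[sqrt(d)]), so disc(K) = 4d = 4 * (331) = 1324

1324


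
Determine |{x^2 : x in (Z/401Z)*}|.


For prime p, the number of non-zero quadratic residues is (p-1)/2.
= (401-1)/2
= 200

200


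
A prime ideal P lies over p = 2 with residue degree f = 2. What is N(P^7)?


N(P^a) = p^(a*f)
= 2^(7*2)
= 2^14
= 16384

16384


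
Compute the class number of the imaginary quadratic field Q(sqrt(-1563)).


K = Q(sqrt(-1563)). d mod 4 = 1, so D = disc(K) = d = -1563
h(K) equals the number of primitive reduced positive-definite forms (a, b, c) = a*x^2 + b*x*y + c*y^2 with b^2 - 4ac = D,
where reduced means |b| <= a <= c, with b >= 0 whenever |b| = a or a = c, and primitive means gcd(a, b, c) = 1.
Reduced forces 3a^2 <= |D| = 1563, so 1 <= a <= 22; b must have the parity of D, and c = (b^2 - D)/(4a) must be an integer >= a.
Enumerate a = 1..22, b in [-a, a]:
  a=1: (1, 1, 391)  [1]
  a=2: none
  a=3: (3, 3, 131)  [1]
  a=4..12: none
  a=13: (13, -7, 31), (13, 7, 31)  [2]
  a=14..16: none
  a=17: (17, -1, 23), (17, 1, 23)  [2]
  a=18..22: none
Total reduced forms: 1 + 1 + 2 + 2 = 6
h = 6

6


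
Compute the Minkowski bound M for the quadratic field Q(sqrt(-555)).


d = -555, d mod 4 = 1, so disc(K) = d = -555; |disc(K)| = 555
Imaginary quadratic field, so n = 2, s = r2 = 1, r1 = 0
M = (n!/n^n) * (4/pi)^s * sqrt(|disc(K)|) = (2!/2^2) * (4/pi)^1 * sqrt(555)
= 0.5 * 1.273240 * 23.558438
= 14.9978

14.9978


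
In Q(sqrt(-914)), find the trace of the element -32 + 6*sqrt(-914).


Tr(a + b*sqrt(d)) = (a + b*sqrt(d)) + (a - b*sqrt(d)) = 2a
= 2 * (-32)
= -64

-64


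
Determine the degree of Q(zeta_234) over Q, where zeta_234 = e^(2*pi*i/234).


The degree equals Euler's totient phi(234).
234 = 2 * 3^2 * 13
phi(234) = 72

72


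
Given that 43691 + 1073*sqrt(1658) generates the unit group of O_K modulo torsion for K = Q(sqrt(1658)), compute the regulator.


epsilon = 43691 + 1073*sqrt(1658)
= 87382.0000
R = ln(87382.0000)
= 11.3780

11.3780


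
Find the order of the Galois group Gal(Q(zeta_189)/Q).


|Gal(Q(zeta_189)/Q)| = phi(189)
= 108

108


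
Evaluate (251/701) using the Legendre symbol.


p = 701 is prime, so compute (251/701) with the reciprocity algorithm (Jacobi-symbol steps: pull out 2s via (2/n), flip via reciprocity, reduce):
  reciprocity: (251/701) -> +(701/251)
  reduce: (199/251)
  reciprocity: (199/251) -> -(251/199)
  reduce: (52/199)
  pull out 2: (2/199) = +1  (since 199 mod 8 = 7)
  pull out 2: (2/199) = +1  (since 199 mod 8 = 7)
  reciprocity: (13/199) -> +(199/13)
  reduce: (4/13)
  pull out 2: (2/13) = -1  (since 13 mod 8 = 5)
  pull out 2: (2/13) = -1  (since 13 mod 8 = 5)
  (1/13) = 1
Product of signs = -1
(251/701) = -1

-1


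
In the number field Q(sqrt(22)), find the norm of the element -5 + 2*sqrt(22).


N(a + b*sqrt(d)) = a^2 - d*b^2
= (-5)^2 - (22)*(2)^2
= 25 - 88
= -63

-63


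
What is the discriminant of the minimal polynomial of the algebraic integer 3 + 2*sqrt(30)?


The element 3 + 2*sqrt(30) has minimal polynomial:
x^2 - 6*x - 111
Discriminant = (-6)^2 - 4*(-111)
= 36 + 444
= 480

480


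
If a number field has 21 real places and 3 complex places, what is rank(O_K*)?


By Dirichlet's unit theorem:
rank = r1 + r2 - 1
= 21 + 3 - 1
= 23

23


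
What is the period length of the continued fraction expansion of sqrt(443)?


Run the CF algorithm for sqrt(443).
a_0 = floor(sqrt(443)) = 21; set m_0=0, q_0=1.
Recurrence: m' = q*a - m,  q' = (d - m'^2)/q,  a' = floor((a_0 + m')/q').
  step 1: m=21, q=2, a=21
  step 2: m=21, q=1, a=42
a_2 = 2*a_0 = 42, so the period closes here.
sqrt(443) = [21; 21, 42]
Period length = 2

2


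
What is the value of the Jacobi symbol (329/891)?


Compute (329/891) via quadratic reciprocity:
  reciprocity: (329/891) -> +(891/329)
  reduce: (233/329)
  reciprocity: (233/329) -> +(329/233)
  reduce: (96/233)
  pull out 2: (2/233) = +1  (since 233 mod 8 = 1)
  pull out 2: (2/233) = +1  (since 233 mod 8 = 1)
  pull out 2: (2/233) = +1  (since 233 mod 8 = 1)
  pull out 2: (2/233) = +1  (since 233 mod 8 = 1)
  pull out 2: (2/233) = +1  (since 233 mod 8 = 1)
  reciprocity: (3/233) -> +(233/3)
  reduce: (2/3)
  pull out 2: (2/3) = -1  (since 3 mod 8 = 3)
  (1/3) = 1
Product of signs = -1

-1


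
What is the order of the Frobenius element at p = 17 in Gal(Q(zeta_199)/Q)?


The Frobenius at p in Gal(Q(zeta_n)/Q) = (Z/nZ)* is the class of p, so its order is ord_199(17), the smallest k >= 1 with 17^k = 1 mod 199.
n = 199 = 199, phi(199) = 198; the order divides phi(n).
Divisors of 198: 1, 2, 3, 6, 9, 11, 18, 22, 33, 66, 99, 198
Repeated squaring mod 199: 17^1 = 17, 17^2 = 90, 17^4 = 140, 17^8 = 98, 17^16 = 52, 17^32 = 117, 17^64 = 157, 17^128 = 172
Test divisors in increasing order:
  k=1: 17^1 = 17 mod 199
  k=2: 17^2 = 90 mod 199
  k=3: 17^3 = 90 * 17 = 137 mod 199
  k=6: 17^6 = 140 * 90 = 63 mod 199
  k=9: 17^9 = 98 * 17 = 74 mod 199
  k=11: 17^11 = 98 * 90 * 17 = 93 mod 199
  k=18: 17^18 = 52 * 90 = 103 mod 199
  k=22: 17^22 = 52 * 140 * 90 = 92 mod 199
  k=33: 17^33 = 117 * 17 = 198 mod 199
  k=66: 17^66 = 157 * 90 = 1 mod 199  <- first divisor giving 1
Order = 66

66


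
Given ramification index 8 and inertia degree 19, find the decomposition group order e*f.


|D_P| = e * f
= 8 * 19
= 152

152


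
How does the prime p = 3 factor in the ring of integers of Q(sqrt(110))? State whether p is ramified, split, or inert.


K = Q(sqrt(110)). Since d mod 4 = 2, disc(K) = 440.
Check p | disc: 440 mod 3 = 2.
p does not divide disc. Compute Legendre symbol (d/p):
2^((3-1)/2) mod 3 = -1
(d/p) = -1, so p is inert: (p) stays prime with e=1, f=2, g=1.
Therefore p is inert.

inert


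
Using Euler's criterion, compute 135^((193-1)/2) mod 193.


p = 193 is prime and the exponent is (p-1)/2 = 96, so by Euler's criterion 135^96 = (135/193) = +1 or -1 mod 193.
Compute by square-and-multiply:
  96 = 64 + 32 (binary 1100000)
  Repeated squaring mod 193: 135^1 = 135, 135^2 = 83, 135^4 = 134, 135^8 = 7, 135^16 = 49, 135^32 = 85, 135^64 = 84
  135^96 = 135^64 * 135^32 = 84 * 85 mod 193
    84 * 85 = 7140 = 192 mod 193
  135^96 = 192 mod 193
Result 192 = p - 1 = -1 mod 193: 135 is a quadratic non-residue mod 193. As a residue in [0, p-1] the value is 192.
135^96 mod 193 = 192

192


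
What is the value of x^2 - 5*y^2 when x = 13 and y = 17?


x^2 - d*y^2
= 13^2 - 5*17^2
= 169 - 1445
= -1276

-1276


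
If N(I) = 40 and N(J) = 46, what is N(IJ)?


N(IJ) = N(I) * N(J)
= 40 * 46
= 1840

1840


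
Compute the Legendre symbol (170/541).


p = 541 is prime, so compute (170/541) with the reciprocity algorithm (Jacobi-symbol steps: pull out 2s via (2/n), flip via reciprocity, reduce):
  pull out 2: (2/541) = -1  (since 541 mod 8 = 5)
  reciprocity: (85/541) -> +(541/85)
  reduce: (31/85)
  reciprocity: (31/85) -> +(85/31)
  reduce: (23/31)
  reciprocity: (23/31) -> -(31/23)
  reduce: (8/23)
  pull out 2: (2/23) = +1  (since 23 mod 8 = 7)
  pull out 2: (2/23) = +1  (since 23 mod 8 = 7)
  pull out 2: (2/23) = +1  (since 23 mod 8 = 7)
  (1/23) = 1
Product of signs = 1
(170/541) = 1

1


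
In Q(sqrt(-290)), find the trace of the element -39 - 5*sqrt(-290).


Tr(a + b*sqrt(d)) = (a + b*sqrt(d)) + (a - b*sqrt(d)) = 2a
= 2 * (-39)
= -78

-78


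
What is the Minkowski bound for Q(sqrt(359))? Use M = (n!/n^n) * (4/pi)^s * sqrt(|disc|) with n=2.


d = 359, d mod 4 = 3, so disc(K) = 4d = 1436; |disc(K)| = 1436
Real quadratic field, so n = 2, s = r2 = 0, r1 = 2
M = (n!/n^n) * (4/pi)^s * sqrt(|disc(K)|) = (2!/2^2) * (4/pi)^0 * sqrt(1436)
= 0.5 * 1.000000 * 37.894591
= 18.9473

18.9473


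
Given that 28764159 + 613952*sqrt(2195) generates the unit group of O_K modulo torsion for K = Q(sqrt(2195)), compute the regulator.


epsilon = 28764159 + 613952*sqrt(2195)
= 5.7528e+07
R = ln(5.7528e+07)
= 17.8678

17.8678


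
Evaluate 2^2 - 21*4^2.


x^2 - d*y^2
= 2^2 - 21*4^2
= 4 - 336
= -332

-332


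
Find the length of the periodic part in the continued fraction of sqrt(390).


Run the CF algorithm for sqrt(390).
a_0 = floor(sqrt(390)) = 19; set m_0=0, q_0=1.
Recurrence: m' = q*a - m,  q' = (d - m'^2)/q,  a' = floor((a_0 + m')/q').
  step 1: m=19, q=29, a=1
  step 2: m=10, q=10, a=2
  step 3: m=10, q=29, a=1
  step 4: m=19, q=1, a=38
a_4 = 2*a_0 = 38, so the period closes here.
sqrt(390) = [19; 1, 2, 1, 38]
Period length = 4

4


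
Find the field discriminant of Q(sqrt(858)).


For K = Q(sqrt(d)) with d squarefree: disc(K) = d if d = 1 mod 4, and disc(K) = 4d if d = 2 or 3 mod 4.
Here d = 858, and d mod 4 = 2.
d = 2 mod 4, not 1 (O_K = Z[sqrt(d)]), so disc(K) = 4d = 4 * (858) = 3432

3432


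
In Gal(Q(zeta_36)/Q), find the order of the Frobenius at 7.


The Frobenius at p in Gal(Q(zeta_n)/Q) = (Z/nZ)* is the class of p, so its order is ord_36(7), the smallest k >= 1 with 7^k = 1 mod 36.
n = 36 = 2^2 * 3^2, phi(36) = 12; the order divides phi(n).
Divisors of 12: 1, 2, 3, 4, 6, 12
Repeated squaring mod 36: 7^1 = 7, 7^2 = 13, 7^4 = 25, 7^8 = 13
Test divisors in increasing order:
  k=1: 7^1 = 7 mod 36
  k=2: 7^2 = 13 mod 36
  k=3: 7^3 = 13 * 7 = 19 mod 36
  k=4: 7^4 = 25 mod 36
  k=6: 7^6 = 25 * 13 = 1 mod 36  <- first divisor giving 1
Order = 6

6
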